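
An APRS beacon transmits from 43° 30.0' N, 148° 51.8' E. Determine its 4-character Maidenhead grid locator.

Add 180° to longitude and 90° to latitude: 328.86, 133.50.
Field: lon ⌊328.86/20⌋ = 16 → Q; lat ⌊133.50/10⌋ = 13 → N.
Square: lon ⌊8.86/2⌋ = 4; lat ⌊3.50/1⌋ = 3.

QN43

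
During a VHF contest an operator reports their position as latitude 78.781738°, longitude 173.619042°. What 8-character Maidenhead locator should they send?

RQ68ts47

Offset from 180°W / 90°S: lon 353.61904°, lat 168.78174°.
Field: 353.61904/20 → 17 → R, 168.78174/10 → 16 → Q; chars RQ.
Square: 13.61904/2 → 6, 8.78174/1 → 8; chars 68.
Subsquare: 1.61904/0.0833333 → 19 → t, 0.78174/0.0416667 → 18 → s; chars ts.
Extended square: 0.03571/0.00833333 → 4, 0.03174/0.00416667 → 7; chars 47.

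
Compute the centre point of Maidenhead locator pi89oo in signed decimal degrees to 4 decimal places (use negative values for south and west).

Field P=15, I=8: +15·20° lon, +8·10° lat → SW at lon 120°, lat -10°.
Square 8, 9: +8·2° lon, +9·1° lat → SW at lon 136°, lat -1°.
Subsquare o=14, o=14: +14·0.0833333° lon, +14·0.0416667° lat → SW at lon 137.167°, lat -0.416667°.
Cell spans 0.0833333° lon × 0.0416667° lat. Centre is SW corner plus half of each.
latitude -0.3958, longitude 137.2083.

-0.3958, 137.2083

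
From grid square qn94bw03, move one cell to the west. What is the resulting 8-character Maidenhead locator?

Longitude extended square 0; −1 → -1, wraps to 9, carry into subsquare.
Longitude subsquare b = 1; −1 → 0 = a.
The latitude characters are unchanged.

QN94aw93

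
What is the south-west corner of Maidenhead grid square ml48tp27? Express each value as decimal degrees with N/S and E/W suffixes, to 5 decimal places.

28.65417° N, 69.60000° E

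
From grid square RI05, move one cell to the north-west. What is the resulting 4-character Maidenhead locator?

QI96

Longitude square 0; −1 → -1, wraps to 9, carry into field.
Longitude field R = 17; −1 → 16 = Q.
Latitude square 5; +1 → 6.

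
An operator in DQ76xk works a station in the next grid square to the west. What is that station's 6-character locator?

Longitude subsquare x = 23; −1 → 22 = w.
The latitude characters are unchanged.

DQ76wk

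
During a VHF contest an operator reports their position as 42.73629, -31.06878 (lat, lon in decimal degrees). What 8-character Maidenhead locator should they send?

Shift to the Maidenhead origin (180°W, 90°S): lon 148.93122, lat 132.73629.
Field (20°×10°, letters A–R): lon ⌊148.93122/20⌋ = 7 → H; lat ⌊132.73629/10⌋ = 13 → N.
Square (2°×1°, digits 0–9): lon ⌊8.93122/2⌋ = 4; lat ⌊2.73629/1⌋ = 2.
Subsquare (5′×2.5′, letters a–x): lon ⌊0.93122/0.0833333⌋ = 11 → l; lat ⌊0.73629/0.0416667⌋ = 17 → r.
Extended square (30″×15″, digits 0–9): lon ⌊0.01455/0.00833333⌋ = 1; lat ⌊0.02796/0.00416667⌋ = 6.

HN42lr16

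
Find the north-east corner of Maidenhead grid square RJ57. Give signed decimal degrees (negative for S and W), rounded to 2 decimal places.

8.00, 172.00

Field R=17, J=9: +17·20° lon, +9·10° lat → SW at lon 160°, lat 0°.
Square 5, 7: +5·2° lon, +7·1° lat → SW at lon 170°, lat 7°.
Cell spans 2° lon × 1° lat. NE corner is SW corner plus one full cell.
latitude 8.00, longitude 172.00.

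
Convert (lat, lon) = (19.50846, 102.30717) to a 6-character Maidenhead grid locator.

OK19dm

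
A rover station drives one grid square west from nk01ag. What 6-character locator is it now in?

MK91xg

Longitude subsquare a = 0; −1 → -1, wraps to 23 = x, carry into square.
Longitude square 0; −1 → -1, wraps to 9, carry into field.
Longitude field N = 13; −1 → 12 = M.
The latitude characters are unchanged.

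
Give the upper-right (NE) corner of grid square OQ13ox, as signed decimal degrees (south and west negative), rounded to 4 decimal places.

74.0000, 103.2500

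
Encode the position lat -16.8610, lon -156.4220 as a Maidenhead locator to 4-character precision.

Shift to the Maidenhead origin (180°W, 90°S): lon 23.58, lat 73.14.
Field (20°×10°, letters A–R): 23.58/20 → 1 → B, 73.14/10 → 7 → H; chars BH.
Square (2°×1°, digits 0–9): 3.58/2 → 1, 3.14/1 → 3; chars 13.

BH13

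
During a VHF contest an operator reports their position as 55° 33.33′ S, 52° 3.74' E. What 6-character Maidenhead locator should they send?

Add 180° to longitude and 90° to latitude: 232.0623, 34.4445.
Field (20°×10°, letters A–R): lon ⌊232.0623/20⌋ = 11 → L; lat ⌊34.4445/10⌋ = 3 → D.
Square (2°×1°, digits 0–9): lon ⌊12.0623/2⌋ = 6; lat ⌊4.4445/1⌋ = 4.
Subsquare (5′×2.5′, letters a–x): lon ⌊0.0623/0.0833333⌋ = 0 → a; lat ⌊0.4445/0.0416667⌋ = 10 → k.

LD64ak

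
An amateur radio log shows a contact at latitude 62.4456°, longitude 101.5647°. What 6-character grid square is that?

Add 180° to longitude and 90° to latitude: 281.5647, 152.4456.
Field: 281.5647/20 → 14 → O, 152.4456/10 → 15 → P; chars OP.
Square: 1.5647/2 → 0, 2.4456/1 → 2; chars 02.
Subsquare: 1.5647/0.0833333 → 18 → s, 0.4456/0.0416667 → 10 → k; chars sk.

OP02sk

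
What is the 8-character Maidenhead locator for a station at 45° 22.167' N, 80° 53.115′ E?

Offset from 180°W / 90°S: lon 260.88525°, lat 135.36945°.
Field: lon ⌊260.88525/20⌋ = 13 → N; lat ⌊135.36945/10⌋ = 13 → N.
Square: lon ⌊0.88525/2⌋ = 0; lat ⌊5.36945/1⌋ = 5.
Subsquare: lon ⌊0.88525/0.0833333⌋ = 10 → k; lat ⌊0.36945/0.0416667⌋ = 8 → i.
Extended square: lon ⌊0.05192/0.00833333⌋ = 6; lat ⌊0.03612/0.00416667⌋ = 8.

NN05ki68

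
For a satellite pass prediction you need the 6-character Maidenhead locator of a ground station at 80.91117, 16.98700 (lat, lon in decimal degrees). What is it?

JR80lv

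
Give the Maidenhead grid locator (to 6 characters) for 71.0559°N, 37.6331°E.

Offset from 180°W / 90°S: lon 217.6331°, lat 161.0559°.
Field: 217.6331/20 → 10 → K, 161.0559/10 → 16 → Q; chars KQ.
Square: 17.6331/2 → 8, 1.0559/1 → 1; chars 81.
Subsquare: 1.6331/0.0833333 → 19 → t, 0.0559/0.0416667 → 1 → b; chars tb.

KQ81tb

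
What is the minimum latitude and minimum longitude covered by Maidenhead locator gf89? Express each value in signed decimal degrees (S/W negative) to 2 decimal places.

-31.00, -44.00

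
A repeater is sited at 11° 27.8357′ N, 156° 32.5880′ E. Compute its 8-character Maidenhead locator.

Shift to the Maidenhead origin (180°W, 90°S): lon 336.54313, lat 101.46393.
Field: 336.54313/20 → 16 → Q, 101.46393/10 → 10 → K; chars QK.
Square: 16.54313/2 → 8, 1.46393/1 → 1; chars 81.
Subsquare: 0.54313/0.0833333 → 6 → g, 0.46393/0.0416667 → 11 → l; chars gl.
Extended square: 0.04313/0.00833333 → 5, 0.00559/0.00416667 → 1; chars 51.

QK81gl51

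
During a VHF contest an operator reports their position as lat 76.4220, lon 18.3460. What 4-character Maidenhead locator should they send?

Shift to the Maidenhead origin (180°W, 90°S): lon 198.35, lat 166.42.
Field: lon ⌊198.35/20⌋ = 9 → J; lat ⌊166.42/10⌋ = 16 → Q.
Square: lon ⌊18.35/2⌋ = 9; lat ⌊6.42/1⌋ = 6.

JQ96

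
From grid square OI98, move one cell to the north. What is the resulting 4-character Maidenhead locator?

OI99

Latitude square 8; +1 → 9.
The longitude characters are unchanged.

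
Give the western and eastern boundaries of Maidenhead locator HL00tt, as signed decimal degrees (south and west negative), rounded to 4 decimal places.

Field H=7, L=11: +7·20° lon, +11·10° lat → SW at lon -40°, lat 20°.
Square 0, 0: +0·2° lon, +0·1° lat → SW at lon -40°, lat 20°.
Subsquare t=19, t=19: +19·0.0833333° lon, +19·0.0416667° lat → SW at lon -38.4167°, lat 20.7917°.
Cell spans 0.0833333° lon × 0.0416667° lat.
west -38.4167, east -38.3333.

-38.4167, -38.3333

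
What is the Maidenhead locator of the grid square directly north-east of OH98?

PH09

Longitude square 9; +1 → 10, wraps to 0, carry into field.
Longitude field O = 14; +1 → 15 = P.
Latitude square 8; +1 → 9.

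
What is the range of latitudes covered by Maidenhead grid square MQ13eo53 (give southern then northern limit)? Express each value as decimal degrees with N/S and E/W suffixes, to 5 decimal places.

73.59583° N, 73.60000° N

Field M=12, Q=16: +12·20° lon, +16·10° lat → SW at lon 60°, lat 70°.
Square 1, 3: +1·2° lon, +3·1° lat → SW at lon 62°, lat 73°.
Subsquare e=4, o=14: +4·0.0833333° lon, +14·0.0416667° lat → SW at lon 62.3333°, lat 73.5833°.
Extended square 5, 3: +5·0.00833333° lon, +3·0.00416667° lat → SW at lon 62.375°, lat 73.5958°.
Cell spans 0.00833333° lon × 0.00416667° lat.
south 73.59583° N, north 73.60000° N.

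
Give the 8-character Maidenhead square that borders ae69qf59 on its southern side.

AE69qf58

Latitude extended square 9; −1 → 8.
The longitude characters are unchanged.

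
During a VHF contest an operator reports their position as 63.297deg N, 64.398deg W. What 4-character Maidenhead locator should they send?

FP73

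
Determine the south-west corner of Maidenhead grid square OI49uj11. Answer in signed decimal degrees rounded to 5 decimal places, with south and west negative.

Field O=14, I=8: +14·20° lon, +8·10° lat → SW at lon 100°, lat -10°.
Square 4, 9: +4·2° lon, +9·1° lat → SW at lon 108°, lat -1°.
Subsquare u=20, j=9: +20·0.0833333° lon, +9·0.0416667° lat → SW at lon 109.667°, lat -0.625°.
Extended square 1, 1: +1·0.00833333° lon, +1·0.00416667° lat → SW at lon 109.675°, lat -0.620833°.
latitude -0.62083, longitude 109.67500.

-0.62083, 109.67500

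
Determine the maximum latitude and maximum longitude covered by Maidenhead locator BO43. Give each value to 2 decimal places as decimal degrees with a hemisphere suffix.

54.00° N, 150.00° W

Field B=1, O=14: +1·20° lon, +14·10° lat → SW at lon -160°, lat 50°.
Square 4, 3: +4·2° lon, +3·1° lat → SW at lon -152°, lat 53°.
Cell spans 2° lon × 1° lat. NE corner is SW corner plus one full cell.
latitude 54.00° N, longitude 150.00° W.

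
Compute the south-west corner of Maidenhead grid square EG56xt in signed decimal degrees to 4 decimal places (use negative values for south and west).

Field E=4, G=6: +4·20° lon, +6·10° lat → SW at lon -100°, lat -30°.
Square 5, 6: +5·2° lon, +6·1° lat → SW at lon -90°, lat -24°.
Subsquare x=23, t=19: +23·0.0833333° lon, +19·0.0416667° lat → SW at lon -88.0833°, lat -23.2083°.
latitude -23.2083, longitude -88.0833.

-23.2083, -88.0833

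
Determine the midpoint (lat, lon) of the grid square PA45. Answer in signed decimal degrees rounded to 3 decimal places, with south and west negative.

-84.500, 129.000

Field P=15, A=0: +15·20° lon, +0·10° lat → SW at lon 120°, lat -90°.
Square 4, 5: +4·2° lon, +5·1° lat → SW at lon 128°, lat -85°.
Cell spans 2° lon × 1° lat. Centre is SW corner plus half of each.
latitude -84.500, longitude 129.000.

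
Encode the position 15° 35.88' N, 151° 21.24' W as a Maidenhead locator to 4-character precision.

Offset from 180°W / 90°S: lon 28.65°, lat 105.60°.
Field (20°×10°, letters A–R): 28.65/20 → 1 → B, 105.60/10 → 10 → K; chars BK.
Square (2°×1°, digits 0–9): 8.65/2 → 4, 5.60/1 → 5; chars 45.

BK45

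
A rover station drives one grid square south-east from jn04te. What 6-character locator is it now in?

JN04ud

Longitude subsquare t = 19; +1 → 20 = u.
Latitude subsquare e = 4; −1 → 3 = d.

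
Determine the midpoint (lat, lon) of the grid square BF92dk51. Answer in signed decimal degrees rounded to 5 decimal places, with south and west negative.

Field B=1, F=5: +1·20° lon, +5·10° lat → SW at lon -160°, lat -40°.
Square 9, 2: +9·2° lon, +2·1° lat → SW at lon -142°, lat -38°.
Subsquare d=3, k=10: +3·0.0833333° lon, +10·0.0416667° lat → SW at lon -141.75°, lat -37.5833°.
Extended square 5, 1: +5·0.00833333° lon, +1·0.00416667° lat → SW at lon -141.708°, lat -37.5792°.
Cell spans 0.00833333° lon × 0.00416667° lat. Centre is SW corner plus half of each.
latitude -37.57708, longitude -141.70417.

-37.57708, -141.70417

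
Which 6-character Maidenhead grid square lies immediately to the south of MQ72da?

MQ71dx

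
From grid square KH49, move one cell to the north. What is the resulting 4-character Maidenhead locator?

KI40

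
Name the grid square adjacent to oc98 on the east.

PC08

Longitude square 9; +1 → 10, wraps to 0, carry into field.
Longitude field O = 14; +1 → 15 = P.
The latitude characters are unchanged.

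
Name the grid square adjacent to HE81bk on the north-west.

Longitude subsquare b = 1; −1 → 0 = a.
Latitude subsquare k = 10; +1 → 11 = l.

HE81al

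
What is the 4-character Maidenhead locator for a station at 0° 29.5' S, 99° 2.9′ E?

NI99

Shift to the Maidenhead origin (180°W, 90°S): lon 279.05, lat 89.51.
Field (20°×10°, letters A–R): lon ⌊279.05/20⌋ = 13 → N; lat ⌊89.51/10⌋ = 8 → I.
Square (2°×1°, digits 0–9): lon ⌊19.05/2⌋ = 9; lat ⌊9.51/1⌋ = 9.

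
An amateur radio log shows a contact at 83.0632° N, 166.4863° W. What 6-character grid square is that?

AR63sb

Add 180° to longitude and 90° to latitude: 13.5137, 173.0632.
Field: lon ⌊13.5137/20⌋ = 0 → A; lat ⌊173.0632/10⌋ = 17 → R.
Square: lon ⌊13.5137/2⌋ = 6; lat ⌊3.0632/1⌋ = 3.
Subsquare: lon ⌊1.5137/0.0833333⌋ = 18 → s; lat ⌊0.0632/0.0416667⌋ = 1 → b.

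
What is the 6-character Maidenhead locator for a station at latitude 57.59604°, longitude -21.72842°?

Shift to the Maidenhead origin (180°W, 90°S): lon 158.2716, lat 147.5960.
Field (20°×10°, letters A–R): 158.2716/20 → 7 → H, 147.5960/10 → 14 → O; chars HO.
Square (2°×1°, digits 0–9): 18.2716/2 → 9, 7.5960/1 → 7; chars 97.
Subsquare (5′×2.5′, letters a–x): 0.2716/0.0833333 → 3 → d, 0.5960/0.0416667 → 14 → o; chars do.

HO97do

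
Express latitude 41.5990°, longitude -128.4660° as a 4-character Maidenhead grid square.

CN51

Shift to the Maidenhead origin (180°W, 90°S): lon 51.53, lat 131.60.
Field: lon ⌊51.53/20⌋ = 2 → C; lat ⌊131.60/10⌋ = 13 → N.
Square: lon ⌊11.53/2⌋ = 5; lat ⌊1.60/1⌋ = 1.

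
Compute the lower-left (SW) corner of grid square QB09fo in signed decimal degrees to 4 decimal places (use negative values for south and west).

-70.4167, 140.4167

Field Q=16, B=1: +16·20° lon, +1·10° lat → SW at lon 140°, lat -80°.
Square 0, 9: +0·2° lon, +9·1° lat → SW at lon 140°, lat -71°.
Subsquare f=5, o=14: +5·0.0833333° lon, +14·0.0416667° lat → SW at lon 140.417°, lat -70.4167°.
latitude -70.4167, longitude 140.4167.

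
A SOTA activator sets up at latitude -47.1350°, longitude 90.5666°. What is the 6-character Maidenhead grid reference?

Add 180° to longitude and 90° to latitude: 270.5666, 42.8650.
Field: 270.5666/20 → 13 → N, 42.8650/10 → 4 → E; chars NE.
Square: 10.5666/2 → 5, 2.8650/1 → 2; chars 52.
Subsquare: 0.5666/0.0833333 → 6 → g, 0.8650/0.0416667 → 20 → u; chars gu.

NE52gu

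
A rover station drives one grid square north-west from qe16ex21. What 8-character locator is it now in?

QE16ex12

Longitude extended square 2; −1 → 1.
Latitude extended square 1; +1 → 2.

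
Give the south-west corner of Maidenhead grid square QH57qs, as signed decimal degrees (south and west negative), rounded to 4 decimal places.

Field Q=16, H=7: +16·20° lon, +7·10° lat → SW at lon 140°, lat -20°.
Square 5, 7: +5·2° lon, +7·1° lat → SW at lon 150°, lat -13°.
Subsquare q=16, s=18: +16·0.0833333° lon, +18·0.0416667° lat → SW at lon 151.333°, lat -12.25°.
latitude -12.2500, longitude 151.3333.

-12.2500, 151.3333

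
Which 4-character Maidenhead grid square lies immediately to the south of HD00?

HC09

Latitude square 0; −1 → -1, wraps to 9, carry into field.
Latitude field D = 3; −1 → 2 = C.
The longitude characters are unchanged.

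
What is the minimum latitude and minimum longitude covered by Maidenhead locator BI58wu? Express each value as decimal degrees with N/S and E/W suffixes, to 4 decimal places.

1.1667° S, 148.1667° W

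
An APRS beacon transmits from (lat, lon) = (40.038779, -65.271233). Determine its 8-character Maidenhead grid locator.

Shift to the Maidenhead origin (180°W, 90°S): lon 114.72877, lat 130.03878.
Field: 114.72877/20 → 5 → F, 130.03878/10 → 13 → N; chars FN.
Square: 14.72877/2 → 7, 0.03878/1 → 0; chars 70.
Subsquare: 0.72877/0.0833333 → 8 → i, 0.03878/0.0416667 → 0 → a; chars ia.
Extended square: 0.06210/0.00833333 → 7, 0.03878/0.00416667 → 9; chars 79.

FN70ia79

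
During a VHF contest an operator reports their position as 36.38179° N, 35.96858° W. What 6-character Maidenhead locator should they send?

Add 180° to longitude and 90° to latitude: 144.0314, 126.3818.
Field: 144.0314/20 → 7 → H, 126.3818/10 → 12 → M; chars HM.
Square: 4.0314/2 → 2, 6.3818/1 → 6; chars 26.
Subsquare: 0.0314/0.0833333 → 0 → a, 0.3818/0.0416667 → 9 → j; chars aj.

HM26aj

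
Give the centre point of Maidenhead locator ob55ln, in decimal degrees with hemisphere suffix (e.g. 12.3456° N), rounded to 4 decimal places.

Field O=14, B=1: +14·20° lon, +1·10° lat → SW at lon 100°, lat -80°.
Square 5, 5: +5·2° lon, +5·1° lat → SW at lon 110°, lat -75°.
Subsquare l=11, n=13: +11·0.0833333° lon, +13·0.0416667° lat → SW at lon 110.917°, lat -74.4583°.
Cell spans 0.0833333° lon × 0.0416667° lat. Centre is SW corner plus half of each.
latitude 74.4375° S, longitude 110.9583° E.

74.4375° S, 110.9583° E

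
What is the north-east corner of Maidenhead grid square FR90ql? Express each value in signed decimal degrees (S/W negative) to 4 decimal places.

80.5000, -60.5833

Field F=5, R=17: +5·20° lon, +17·10° lat → SW at lon -80°, lat 80°.
Square 9, 0: +9·2° lon, +0·1° lat → SW at lon -62°, lat 80°.
Subsquare q=16, l=11: +16·0.0833333° lon, +11·0.0416667° lat → SW at lon -60.6667°, lat 80.4583°.
Cell spans 0.0833333° lon × 0.0416667° lat. NE corner is SW corner plus one full cell.
latitude 80.5000, longitude -60.5833.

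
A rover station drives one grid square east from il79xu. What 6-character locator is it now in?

Longitude subsquare x = 23; +1 → 24, wraps to 0 = a, carry into square.
Longitude square 7; +1 → 8.
The latitude characters are unchanged.

IL89au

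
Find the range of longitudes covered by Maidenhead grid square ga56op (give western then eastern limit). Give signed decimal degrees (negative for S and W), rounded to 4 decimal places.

-48.8333, -48.7500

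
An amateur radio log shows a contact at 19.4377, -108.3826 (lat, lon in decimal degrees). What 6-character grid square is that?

DK59tk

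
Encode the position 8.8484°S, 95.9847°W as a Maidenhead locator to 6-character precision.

EI21ad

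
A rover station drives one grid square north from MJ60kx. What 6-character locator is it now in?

MJ61ka

Latitude subsquare x = 23; +1 → 24, wraps to 0 = a, carry into square.
Latitude square 0; +1 → 1.
The longitude characters are unchanged.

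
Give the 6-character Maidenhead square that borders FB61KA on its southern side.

FB60kx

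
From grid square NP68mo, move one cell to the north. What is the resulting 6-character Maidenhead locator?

NP68mp

Latitude subsquare o = 14; +1 → 15 = p.
The longitude characters are unchanged.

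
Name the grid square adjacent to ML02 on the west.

Longitude square 0; −1 → -1, wraps to 9, carry into field.
Longitude field M = 12; −1 → 11 = L.
The latitude characters are unchanged.

LL92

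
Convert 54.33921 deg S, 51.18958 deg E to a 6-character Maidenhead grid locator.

LD55op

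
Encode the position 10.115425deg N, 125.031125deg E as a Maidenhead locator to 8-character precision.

PK20mc37

Add 180° to longitude and 90° to latitude: 305.03112, 100.11543.
Field: 305.03112/20 → 15 → P, 100.11543/10 → 10 → K; chars PK.
Square: 5.03112/2 → 2, 0.11543/1 → 0; chars 20.
Subsquare: 1.03112/0.0833333 → 12 → m, 0.11543/0.0416667 → 2 → c; chars mc.
Extended square: 0.03112/0.00833333 → 3, 0.03209/0.00416667 → 7; chars 37.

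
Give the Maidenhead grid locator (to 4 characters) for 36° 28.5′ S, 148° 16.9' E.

QF43

Offset from 180°W / 90°S: lon 328.28°, lat 53.52°.
Field (20°×10°, letters A–R): lon ⌊328.28/20⌋ = 16 → Q; lat ⌊53.52/10⌋ = 5 → F.
Square (2°×1°, digits 0–9): lon ⌊8.28/2⌋ = 4; lat ⌊3.52/1⌋ = 3.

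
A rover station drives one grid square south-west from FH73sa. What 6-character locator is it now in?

FH72rx

Longitude subsquare s = 18; −1 → 17 = r.
Latitude subsquare a = 0; −1 → -1, wraps to 23 = x, carry into square.
Latitude square 3; −1 → 2.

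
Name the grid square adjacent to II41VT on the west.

Longitude subsquare v = 21; −1 → 20 = u.
The latitude characters are unchanged.

II41ut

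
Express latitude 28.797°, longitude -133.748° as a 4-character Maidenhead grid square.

Shift to the Maidenhead origin (180°W, 90°S): lon 46.25, lat 118.80.
Field: 46.25/20 → 2 → C, 118.80/10 → 11 → L; chars CL.
Square: 6.25/2 → 3, 8.80/1 → 8; chars 38.

CL38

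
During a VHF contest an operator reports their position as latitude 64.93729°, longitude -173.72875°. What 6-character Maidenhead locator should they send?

Offset from 180°W / 90°S: lon 6.2713°, lat 154.9373°.
Field: 6.2713/20 → 0 → A, 154.9373/10 → 15 → P; chars AP.
Square: 6.2713/2 → 3, 4.9373/1 → 4; chars 34.
Subsquare: 0.2713/0.0833333 → 3 → d, 0.9373/0.0416667 → 22 → w; chars dw.

AP34dw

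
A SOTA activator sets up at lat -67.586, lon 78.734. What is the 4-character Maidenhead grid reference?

Offset from 180°W / 90°S: lon 258.73°, lat 22.41°.
Field (20°×10°, letters A–R): lon ⌊258.73/20⌋ = 12 → M; lat ⌊22.41/10⌋ = 2 → C.
Square (2°×1°, digits 0–9): lon ⌊18.73/2⌋ = 9; lat ⌊2.41/1⌋ = 2.

MC92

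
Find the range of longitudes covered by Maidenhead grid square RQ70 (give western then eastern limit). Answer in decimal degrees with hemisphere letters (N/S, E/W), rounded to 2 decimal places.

174.00° E, 176.00° E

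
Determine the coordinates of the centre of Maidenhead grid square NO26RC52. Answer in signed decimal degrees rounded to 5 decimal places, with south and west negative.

56.09375, 85.46250

Field N=13, O=14: +13·20° lon, +14·10° lat → SW at lon 80°, lat 50°.
Square 2, 6: +2·2° lon, +6·1° lat → SW at lon 84°, lat 56°.
Subsquare r=17, c=2: +17·0.0833333° lon, +2·0.0416667° lat → SW at lon 85.4167°, lat 56.0833°.
Extended square 5, 2: +5·0.00833333° lon, +2·0.00416667° lat → SW at lon 85.4583°, lat 56.0917°.
Cell spans 0.00833333° lon × 0.00416667° lat. Centre is SW corner plus half of each.
latitude 56.09375, longitude 85.46250.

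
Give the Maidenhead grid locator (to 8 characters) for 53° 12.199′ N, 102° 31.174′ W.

Shift to the Maidenhead origin (180°W, 90°S): lon 77.48043, lat 143.20332.
Field: 77.48043/20 → 3 → D, 143.20332/10 → 14 → O; chars DO.
Square: 17.48043/2 → 8, 3.20332/1 → 3; chars 83.
Subsquare: 1.48043/0.0833333 → 17 → r, 0.20332/0.0416667 → 4 → e; chars re.
Extended square: 0.06377/0.00833333 → 7, 0.03665/0.00416667 → 8; chars 78.

DO83re78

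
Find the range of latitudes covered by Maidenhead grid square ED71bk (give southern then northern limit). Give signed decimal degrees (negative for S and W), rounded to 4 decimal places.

Field E=4, D=3: +4·20° lon, +3·10° lat → SW at lon -100°, lat -60°.
Square 7, 1: +7·2° lon, +1·1° lat → SW at lon -86°, lat -59°.
Subsquare b=1, k=10: +1·0.0833333° lon, +10·0.0416667° lat → SW at lon -85.9167°, lat -58.5833°.
Cell spans 0.0833333° lon × 0.0416667° lat.
south -58.5833, north -58.5417.

-58.5833, -58.5417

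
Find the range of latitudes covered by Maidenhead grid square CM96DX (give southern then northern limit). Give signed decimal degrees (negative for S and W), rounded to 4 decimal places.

Field C=2, M=12: +2·20° lon, +12·10° lat → SW at lon -140°, lat 30°.
Square 9, 6: +9·2° lon, +6·1° lat → SW at lon -122°, lat 36°.
Subsquare d=3, x=23: +3·0.0833333° lon, +23·0.0416667° lat → SW at lon -121.75°, lat 36.9583°.
Cell spans 0.0833333° lon × 0.0416667° lat.
south 36.9583, north 37.0000.

36.9583, 37.0000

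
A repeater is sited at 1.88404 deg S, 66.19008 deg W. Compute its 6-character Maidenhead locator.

Offset from 180°W / 90°S: lon 113.8099°, lat 88.1160°.
Field: lon ⌊113.8099/20⌋ = 5 → F; lat ⌊88.1160/10⌋ = 8 → I.
Square: lon ⌊13.8099/2⌋ = 6; lat ⌊8.1160/1⌋ = 8.
Subsquare: lon ⌊1.8099/0.0833333⌋ = 21 → v; lat ⌊0.1160/0.0416667⌋ = 2 → c.

FI68vc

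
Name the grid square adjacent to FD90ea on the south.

FC99ex

Latitude subsquare a = 0; −1 → -1, wraps to 23 = x, carry into square.
Latitude square 0; −1 → -1, wraps to 9, carry into field.
Latitude field D = 3; −1 → 2 = C.
The longitude characters are unchanged.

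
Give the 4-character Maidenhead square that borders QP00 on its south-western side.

PO99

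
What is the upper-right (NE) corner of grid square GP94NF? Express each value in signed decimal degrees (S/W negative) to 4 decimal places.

Field G=6, P=15: +6·20° lon, +15·10° lat → SW at lon -60°, lat 60°.
Square 9, 4: +9·2° lon, +4·1° lat → SW at lon -42°, lat 64°.
Subsquare n=13, f=5: +13·0.0833333° lon, +5·0.0416667° lat → SW at lon -40.9167°, lat 64.2083°.
Cell spans 0.0833333° lon × 0.0416667° lat. NE corner is SW corner plus one full cell.
latitude 64.2500, longitude -40.8333.

64.2500, -40.8333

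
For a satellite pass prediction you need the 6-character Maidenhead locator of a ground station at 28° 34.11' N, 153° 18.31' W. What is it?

Add 180° to longitude and 90° to latitude: 26.6948, 118.5685.
Field (20°×10°, letters A–R): lon ⌊26.6948/20⌋ = 1 → B; lat ⌊118.5685/10⌋ = 11 → L.
Square (2°×1°, digits 0–9): lon ⌊6.6948/2⌋ = 3; lat ⌊8.5685/1⌋ = 8.
Subsquare (5′×2.5′, letters a–x): lon ⌊0.6948/0.0833333⌋ = 8 → i; lat ⌊0.5685/0.0416667⌋ = 13 → n.

BL38in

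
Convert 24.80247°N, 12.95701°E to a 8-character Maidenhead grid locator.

Add 180° to longitude and 90° to latitude: 192.95701, 114.80247.
Field: lon ⌊192.95701/20⌋ = 9 → J; lat ⌊114.80247/10⌋ = 11 → L.
Square: lon ⌊12.95701/2⌋ = 6; lat ⌊4.80247/1⌋ = 4.
Subsquare: lon ⌊0.95701/0.0833333⌋ = 11 → l; lat ⌊0.80247/0.0416667⌋ = 19 → t.
Extended square: lon ⌊0.04034/0.00833333⌋ = 4; lat ⌊0.01080/0.00416667⌋ = 2.

JL64lt42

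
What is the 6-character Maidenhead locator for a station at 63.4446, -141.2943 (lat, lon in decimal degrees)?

Add 180° to longitude and 90° to latitude: 38.7057, 153.4446.
Field: lon ⌊38.7057/20⌋ = 1 → B; lat ⌊153.4446/10⌋ = 15 → P.
Square: lon ⌊18.7057/2⌋ = 9; lat ⌊3.4446/1⌋ = 3.
Subsquare: lon ⌊0.7057/0.0833333⌋ = 8 → i; lat ⌊0.4446/0.0416667⌋ = 10 → k.

BP93ik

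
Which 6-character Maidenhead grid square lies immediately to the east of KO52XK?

Longitude subsquare x = 23; +1 → 24, wraps to 0 = a, carry into square.
Longitude square 5; +1 → 6.
The latitude characters are unchanged.

KO62ak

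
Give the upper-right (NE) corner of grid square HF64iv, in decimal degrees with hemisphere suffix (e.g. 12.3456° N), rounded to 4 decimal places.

Field H=7, F=5: +7·20° lon, +5·10° lat → SW at lon -40°, lat -40°.
Square 6, 4: +6·2° lon, +4·1° lat → SW at lon -28°, lat -36°.
Subsquare i=8, v=21: +8·0.0833333° lon, +21·0.0416667° lat → SW at lon -27.3333°, lat -35.125°.
Cell spans 0.0833333° lon × 0.0416667° lat. NE corner is SW corner plus one full cell.
latitude 35.0833° S, longitude 27.2500° W.

35.0833° S, 27.2500° W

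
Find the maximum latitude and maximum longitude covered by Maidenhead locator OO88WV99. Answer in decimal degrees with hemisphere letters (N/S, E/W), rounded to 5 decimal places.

Field O=14, O=14: +14·20° lon, +14·10° lat → SW at lon 100°, lat 50°.
Square 8, 8: +8·2° lon, +8·1° lat → SW at lon 116°, lat 58°.
Subsquare w=22, v=21: +22·0.0833333° lon, +21·0.0416667° lat → SW at lon 117.833°, lat 58.875°.
Extended square 9, 9: +9·0.00833333° lon, +9·0.00416667° lat → SW at lon 117.908°, lat 58.9125°.
Cell spans 0.00833333° lon × 0.00416667° lat. NE corner is SW corner plus one full cell.
latitude 58.91667° N, longitude 117.91667° E.

58.91667° N, 117.91667° E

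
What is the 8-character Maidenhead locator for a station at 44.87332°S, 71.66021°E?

ME55td90

Shift to the Maidenhead origin (180°W, 90°S): lon 251.66021, lat 45.12668.
Field: 251.66021/20 → 12 → M, 45.12668/10 → 4 → E; chars ME.
Square: 11.66021/2 → 5, 5.12668/1 → 5; chars 55.
Subsquare: 1.66021/0.0833333 → 19 → t, 0.12668/0.0416667 → 3 → d; chars td.
Extended square: 0.07688/0.00833333 → 9, 0.00168/0.00416667 → 0; chars 90.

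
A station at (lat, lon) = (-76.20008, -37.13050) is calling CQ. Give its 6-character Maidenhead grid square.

Add 180° to longitude and 90° to latitude: 142.8695, 13.7999.
Field: 142.8695/20 → 7 → H, 13.7999/10 → 1 → B; chars HB.
Square: 2.8695/2 → 1, 3.7999/1 → 3; chars 13.
Subsquare: 0.8695/0.0833333 → 10 → k, 0.7999/0.0416667 → 19 → t; chars kt.

HB13kt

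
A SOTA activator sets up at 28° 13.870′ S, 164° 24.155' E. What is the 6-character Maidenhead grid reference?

RG21es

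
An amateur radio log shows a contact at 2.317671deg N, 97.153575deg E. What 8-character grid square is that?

Offset from 180°W / 90°S: lon 277.15357°, lat 92.31767°.
Field: lon ⌊277.15357/20⌋ = 13 → N; lat ⌊92.31767/10⌋ = 9 → J.
Square: lon ⌊17.15357/2⌋ = 8; lat ⌊2.31767/1⌋ = 2.
Subsquare: lon ⌊1.15357/0.0833333⌋ = 13 → n; lat ⌊0.31767/0.0416667⌋ = 7 → h.
Extended square: lon ⌊0.07024/0.00833333⌋ = 8; lat ⌊0.02600/0.00416667⌋ = 6.

NJ82nh86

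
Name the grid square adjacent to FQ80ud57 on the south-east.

Longitude extended square 5; +1 → 6.
Latitude extended square 7; −1 → 6.

FQ80ud66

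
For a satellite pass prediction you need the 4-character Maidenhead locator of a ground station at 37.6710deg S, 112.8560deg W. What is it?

DF32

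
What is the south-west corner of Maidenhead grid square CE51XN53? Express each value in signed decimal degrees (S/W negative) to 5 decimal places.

-48.44583, -128.04167

Field C=2, E=4: +2·20° lon, +4·10° lat → SW at lon -140°, lat -50°.
Square 5, 1: +5·2° lon, +1·1° lat → SW at lon -130°, lat -49°.
Subsquare x=23, n=13: +23·0.0833333° lon, +13·0.0416667° lat → SW at lon -128.083°, lat -48.4583°.
Extended square 5, 3: +5·0.00833333° lon, +3·0.00416667° lat → SW at lon -128.042°, lat -48.4458°.
latitude -48.44583, longitude -128.04167.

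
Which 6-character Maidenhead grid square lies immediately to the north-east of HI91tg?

HI91uh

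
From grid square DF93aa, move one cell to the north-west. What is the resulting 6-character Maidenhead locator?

DF83xb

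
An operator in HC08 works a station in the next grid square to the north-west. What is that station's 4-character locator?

Longitude square 0; −1 → -1, wraps to 9, carry into field.
Longitude field H = 7; −1 → 6 = G.
Latitude square 8; +1 → 9.

GC99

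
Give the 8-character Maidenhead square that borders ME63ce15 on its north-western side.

ME63ce06

Longitude extended square 1; −1 → 0.
Latitude extended square 5; +1 → 6.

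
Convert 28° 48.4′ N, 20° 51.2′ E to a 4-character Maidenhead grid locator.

Add 180° to longitude and 90° to latitude: 200.85, 118.81.
Field: 200.85/20 → 10 → K, 118.81/10 → 11 → L; chars KL.
Square: 0.85/2 → 0, 8.81/1 → 8; chars 08.

KL08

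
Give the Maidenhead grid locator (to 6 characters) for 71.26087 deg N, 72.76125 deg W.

FQ31og

Add 180° to longitude and 90° to latitude: 107.2387, 161.2609.
Field (20°×10°, letters A–R): 107.2387/20 → 5 → F, 161.2609/10 → 16 → Q; chars FQ.
Square (2°×1°, digits 0–9): 7.2387/2 → 3, 1.2609/1 → 1; chars 31.
Subsquare (5′×2.5′, letters a–x): 1.2387/0.0833333 → 14 → o, 0.2609/0.0416667 → 6 → g; chars og.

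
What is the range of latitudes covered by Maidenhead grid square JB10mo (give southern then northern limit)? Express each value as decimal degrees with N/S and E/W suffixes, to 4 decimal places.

79.4167° S, 79.3750° S

Field J=9, B=1: +9·20° lon, +1·10° lat → SW at lon 0°, lat -80°.
Square 1, 0: +1·2° lon, +0·1° lat → SW at lon 2°, lat -80°.
Subsquare m=12, o=14: +12·0.0833333° lon, +14·0.0416667° lat → SW at lon 3°, lat -79.4167°.
Cell spans 0.0833333° lon × 0.0416667° lat.
south 79.4167° S, north 79.3750° S.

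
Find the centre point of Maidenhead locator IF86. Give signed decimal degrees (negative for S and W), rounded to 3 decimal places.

-33.500, -3.000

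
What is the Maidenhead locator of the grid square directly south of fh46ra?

Latitude subsquare a = 0; −1 → -1, wraps to 23 = x, carry into square.
Latitude square 6; −1 → 5.
The longitude characters are unchanged.

FH45rx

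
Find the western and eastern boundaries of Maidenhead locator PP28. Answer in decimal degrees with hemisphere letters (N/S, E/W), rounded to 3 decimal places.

Field P=15, P=15: +15·20° lon, +15·10° lat → SW at lon 120°, lat 60°.
Square 2, 8: +2·2° lon, +8·1° lat → SW at lon 124°, lat 68°.
Cell spans 2° lon × 1° lat.
west 124.000° E, east 126.000° E.

124.000° E, 126.000° E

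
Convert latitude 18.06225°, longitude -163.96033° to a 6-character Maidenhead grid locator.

AK88ab

Add 180° to longitude and 90° to latitude: 16.0397, 108.0623.
Field (20°×10°, letters A–R): 16.0397/20 → 0 → A, 108.0623/10 → 10 → K; chars AK.
Square (2°×1°, digits 0–9): 16.0397/2 → 8, 8.0623/1 → 8; chars 88.
Subsquare (5′×2.5′, letters a–x): 0.0397/0.0833333 → 0 → a, 0.0623/0.0416667 → 1 → b; chars ab.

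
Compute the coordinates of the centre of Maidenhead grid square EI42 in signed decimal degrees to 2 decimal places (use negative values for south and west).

-7.50, -91.00

Field E=4, I=8: +4·20° lon, +8·10° lat → SW at lon -100°, lat -10°.
Square 4, 2: +4·2° lon, +2·1° lat → SW at lon -92°, lat -8°.
Cell spans 2° lon × 1° lat. Centre is SW corner plus half of each.
latitude -7.50, longitude -91.00.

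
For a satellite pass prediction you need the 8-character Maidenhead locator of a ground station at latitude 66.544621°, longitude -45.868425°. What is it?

GP76bn50

Add 180° to longitude and 90° to latitude: 134.13157, 156.54462.
Field (20°×10°, letters A–R): 134.13157/20 → 6 → G, 156.54462/10 → 15 → P; chars GP.
Square (2°×1°, digits 0–9): 14.13157/2 → 7, 6.54462/1 → 6; chars 76.
Subsquare (5′×2.5′, letters a–x): 0.13157/0.0833333 → 1 → b, 0.54462/0.0416667 → 13 → n; chars bn.
Extended square (30″×15″, digits 0–9): 0.04824/0.00833333 → 5, 0.00295/0.00416667 → 0; chars 50.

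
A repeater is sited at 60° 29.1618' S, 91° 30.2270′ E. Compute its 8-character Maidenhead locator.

NC59sm03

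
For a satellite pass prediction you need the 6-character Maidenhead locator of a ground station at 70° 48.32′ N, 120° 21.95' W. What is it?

CQ90tt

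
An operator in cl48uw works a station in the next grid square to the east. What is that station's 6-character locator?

CL48vw

Longitude subsquare u = 20; +1 → 21 = v.
The latitude characters are unchanged.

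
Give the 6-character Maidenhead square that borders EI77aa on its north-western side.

EI67xb

Longitude subsquare a = 0; −1 → -1, wraps to 23 = x, carry into square.
Longitude square 7; −1 → 6.
Latitude subsquare a = 0; +1 → 1 = b.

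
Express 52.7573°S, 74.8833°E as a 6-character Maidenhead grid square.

Add 180° to longitude and 90° to latitude: 254.8833, 37.2427.
Field: lon ⌊254.8833/20⌋ = 12 → M; lat ⌊37.2427/10⌋ = 3 → D.
Square: lon ⌊14.8833/2⌋ = 7; lat ⌊7.2427/1⌋ = 7.
Subsquare: lon ⌊0.8833/0.0833333⌋ = 10 → k; lat ⌊0.2427/0.0416667⌋ = 5 → f.

MD77kf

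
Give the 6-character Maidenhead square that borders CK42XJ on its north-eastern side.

CK52ak

Longitude subsquare x = 23; +1 → 24, wraps to 0 = a, carry into square.
Longitude square 4; +1 → 5.
Latitude subsquare j = 9; +1 → 10 = k.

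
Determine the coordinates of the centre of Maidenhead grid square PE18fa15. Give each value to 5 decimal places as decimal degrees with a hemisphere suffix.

Field P=15, E=4: +15·20° lon, +4·10° lat → SW at lon 120°, lat -50°.
Square 1, 8: +1·2° lon, +8·1° lat → SW at lon 122°, lat -42°.
Subsquare f=5, a=0: +5·0.0833333° lon, +0·0.0416667° lat → SW at lon 122.417°, lat -42°.
Extended square 1, 5: +1·0.00833333° lon, +5·0.00416667° lat → SW at lon 122.425°, lat -41.9792°.
Cell spans 0.00833333° lon × 0.00416667° lat. Centre is SW corner plus half of each.
latitude 41.97708° S, longitude 122.42917° E.

41.97708° S, 122.42917° E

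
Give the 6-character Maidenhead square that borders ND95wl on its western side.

ND95vl

Longitude subsquare w = 22; −1 → 21 = v.
The latitude characters are unchanged.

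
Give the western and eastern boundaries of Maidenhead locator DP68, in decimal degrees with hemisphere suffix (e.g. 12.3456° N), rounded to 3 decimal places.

Field D=3, P=15: +3·20° lon, +15·10° lat → SW at lon -120°, lat 60°.
Square 6, 8: +6·2° lon, +8·1° lat → SW at lon -108°, lat 68°.
Cell spans 2° lon × 1° lat.
west 108.000° W, east 106.000° W.

108.000° W, 106.000° W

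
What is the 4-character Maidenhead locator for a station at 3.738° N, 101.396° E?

Shift to the Maidenhead origin (180°W, 90°S): lon 281.40, lat 93.74.
Field: 281.40/20 → 14 → O, 93.74/10 → 9 → J; chars OJ.
Square: 1.40/2 → 0, 3.74/1 → 3; chars 03.

OJ03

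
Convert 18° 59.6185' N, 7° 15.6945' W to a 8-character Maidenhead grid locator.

IK68ix88

Add 180° to longitude and 90° to latitude: 172.73843, 108.99364.
Field (20°×10°, letters A–R): 172.73843/20 → 8 → I, 108.99364/10 → 10 → K; chars IK.
Square (2°×1°, digits 0–9): 12.73843/2 → 6, 8.99364/1 → 8; chars 68.
Subsquare (5′×2.5′, letters a–x): 0.73843/0.0833333 → 8 → i, 0.99364/0.0416667 → 23 → x; chars ix.
Extended square (30″×15″, digits 0–9): 0.07176/0.00833333 → 8, 0.03531/0.00416667 → 8; chars 88.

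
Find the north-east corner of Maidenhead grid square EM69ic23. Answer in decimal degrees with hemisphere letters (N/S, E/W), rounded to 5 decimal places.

39.10000° N, 87.30833° W

Field E=4, M=12: +4·20° lon, +12·10° lat → SW at lon -100°, lat 30°.
Square 6, 9: +6·2° lon, +9·1° lat → SW at lon -88°, lat 39°.
Subsquare i=8, c=2: +8·0.0833333° lon, +2·0.0416667° lat → SW at lon -87.3333°, lat 39.0833°.
Extended square 2, 3: +2·0.00833333° lon, +3·0.00416667° lat → SW at lon -87.3167°, lat 39.0958°.
Cell spans 0.00833333° lon × 0.00416667° lat. NE corner is SW corner plus one full cell.
latitude 39.10000° N, longitude 87.30833° W.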